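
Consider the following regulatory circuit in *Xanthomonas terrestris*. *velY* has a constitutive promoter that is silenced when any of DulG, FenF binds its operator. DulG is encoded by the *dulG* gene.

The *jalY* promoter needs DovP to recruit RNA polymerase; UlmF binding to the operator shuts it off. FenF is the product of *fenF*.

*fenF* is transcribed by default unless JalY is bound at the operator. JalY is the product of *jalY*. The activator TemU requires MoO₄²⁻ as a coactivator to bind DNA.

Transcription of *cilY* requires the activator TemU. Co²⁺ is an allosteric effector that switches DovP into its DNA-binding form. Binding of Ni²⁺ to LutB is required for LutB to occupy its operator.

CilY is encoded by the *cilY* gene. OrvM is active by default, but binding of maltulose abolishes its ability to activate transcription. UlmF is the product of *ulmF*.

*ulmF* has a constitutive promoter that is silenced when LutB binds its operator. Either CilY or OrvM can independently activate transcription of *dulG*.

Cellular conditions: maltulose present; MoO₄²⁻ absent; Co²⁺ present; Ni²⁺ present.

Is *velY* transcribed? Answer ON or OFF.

ON

MoO₄²⁻ is absent, so TemU is inactive.
Required activator TemU is absent, so *cilY* is not transcribed.
So CilY is not produced.
Maltulose is present, so OrvM is inactive.
No activator is available at the *dulG* promoter, so *dulG* is not transcribed.
So DulG is not produced.
Co²⁺ is present, so DovP is active.
Ni²⁺ is present, so LutB is active.
With repressor LutB bound, *ulmF* is not transcribed.
So UlmF is not produced.
No repressor is bound and DovP is active, so *jalY* is transcribed.
So JalY is produced and active.
With repressor JalY bound, *fenF* is not transcribed.
So FenF is not produced.
With no repressor bound, *velY* is transcribed.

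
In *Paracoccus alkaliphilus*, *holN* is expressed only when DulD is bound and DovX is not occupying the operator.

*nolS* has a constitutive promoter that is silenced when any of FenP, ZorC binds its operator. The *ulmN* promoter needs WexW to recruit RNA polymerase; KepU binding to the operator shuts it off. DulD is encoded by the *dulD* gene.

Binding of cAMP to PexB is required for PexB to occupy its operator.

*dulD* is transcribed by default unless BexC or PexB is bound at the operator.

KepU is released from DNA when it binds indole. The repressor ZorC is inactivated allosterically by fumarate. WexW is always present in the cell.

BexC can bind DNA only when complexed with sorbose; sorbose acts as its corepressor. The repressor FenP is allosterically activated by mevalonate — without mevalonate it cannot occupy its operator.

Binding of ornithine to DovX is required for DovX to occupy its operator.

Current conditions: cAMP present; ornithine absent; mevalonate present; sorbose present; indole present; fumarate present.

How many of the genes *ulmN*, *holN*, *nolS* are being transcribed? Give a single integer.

1

Indole is present, so KepU is inactive.
WexW is produced constitutively and is active.
No repressor is bound and WexW is active, so *ulmN* is transcribed.
→ *ulmN* is ON.
Sorbose is present, so BexC is active.
cAMP is present, so PexB is active.
With repressor BexC bound, *dulD* is not transcribed.
So DulD is not produced.
Ornithine is absent, so DovX is inactive.
Required activator DulD is absent, so *holN* is not transcribed.
→ *holN* is OFF.
Mevalonate is present, so FenP is active.
Fumarate is present, so ZorC is inactive.
With repressor FenP bound, *nolS* is not transcribed.
→ *nolS* is OFF.
1 of the 3 genes is transcribed.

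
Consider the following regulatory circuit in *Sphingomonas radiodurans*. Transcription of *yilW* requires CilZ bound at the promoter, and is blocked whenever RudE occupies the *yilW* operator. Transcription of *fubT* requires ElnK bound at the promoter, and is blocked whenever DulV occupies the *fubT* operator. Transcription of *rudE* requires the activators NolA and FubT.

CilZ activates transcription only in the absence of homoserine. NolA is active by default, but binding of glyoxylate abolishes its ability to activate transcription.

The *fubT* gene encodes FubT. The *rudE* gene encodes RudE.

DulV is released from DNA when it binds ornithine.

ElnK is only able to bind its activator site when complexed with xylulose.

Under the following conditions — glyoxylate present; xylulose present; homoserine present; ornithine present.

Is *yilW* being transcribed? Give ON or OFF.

Glyoxylate is present, so NolA is inactive.
Ornithine is present, so DulV is inactive.
Xylulose is present, so ElnK is active.
No repressor is bound and ElnK is active, so *fubT* is transcribed.
So FubT is produced and active.
Required activator NolA is absent, so *rudE* is not transcribed.
So RudE is not produced.
Homoserine is present, so CilZ is inactive.
Required activator CilZ is absent, so *yilW* is not transcribed.

OFF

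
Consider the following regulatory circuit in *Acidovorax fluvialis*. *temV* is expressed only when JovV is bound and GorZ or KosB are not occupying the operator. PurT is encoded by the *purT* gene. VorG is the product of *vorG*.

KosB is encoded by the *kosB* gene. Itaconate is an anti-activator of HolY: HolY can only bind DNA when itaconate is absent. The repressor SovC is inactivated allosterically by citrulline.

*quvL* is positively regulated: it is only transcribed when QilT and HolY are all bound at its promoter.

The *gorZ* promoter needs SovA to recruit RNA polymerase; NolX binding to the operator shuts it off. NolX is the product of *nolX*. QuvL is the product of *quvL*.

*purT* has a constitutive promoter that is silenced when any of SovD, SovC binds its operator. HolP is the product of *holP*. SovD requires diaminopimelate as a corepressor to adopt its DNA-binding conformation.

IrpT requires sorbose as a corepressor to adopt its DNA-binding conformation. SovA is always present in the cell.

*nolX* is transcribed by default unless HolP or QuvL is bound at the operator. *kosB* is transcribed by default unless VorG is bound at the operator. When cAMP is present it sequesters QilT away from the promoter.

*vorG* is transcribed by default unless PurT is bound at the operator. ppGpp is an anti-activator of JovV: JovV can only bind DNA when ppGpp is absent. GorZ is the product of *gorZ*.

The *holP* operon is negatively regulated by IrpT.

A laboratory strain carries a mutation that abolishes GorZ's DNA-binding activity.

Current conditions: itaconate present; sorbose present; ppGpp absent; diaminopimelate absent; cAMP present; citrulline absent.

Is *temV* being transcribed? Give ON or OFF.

GorZ is non-functional in this strain, so it has no effect.
Diaminopimelate is absent, so SovD is inactive.
Citrulline is absent, so SovC is active.
With repressor SovC bound, *purT* is not transcribed.
So PurT is not produced.
With no repressor bound, *vorG* is transcribed.
So VorG is produced and active.
With repressor VorG bound, *kosB* is not transcribed.
So KosB is not produced.
ppGpp is absent, so JovV is active.
No repressor is bound and JovV is active, so *temV* is transcribed.

ON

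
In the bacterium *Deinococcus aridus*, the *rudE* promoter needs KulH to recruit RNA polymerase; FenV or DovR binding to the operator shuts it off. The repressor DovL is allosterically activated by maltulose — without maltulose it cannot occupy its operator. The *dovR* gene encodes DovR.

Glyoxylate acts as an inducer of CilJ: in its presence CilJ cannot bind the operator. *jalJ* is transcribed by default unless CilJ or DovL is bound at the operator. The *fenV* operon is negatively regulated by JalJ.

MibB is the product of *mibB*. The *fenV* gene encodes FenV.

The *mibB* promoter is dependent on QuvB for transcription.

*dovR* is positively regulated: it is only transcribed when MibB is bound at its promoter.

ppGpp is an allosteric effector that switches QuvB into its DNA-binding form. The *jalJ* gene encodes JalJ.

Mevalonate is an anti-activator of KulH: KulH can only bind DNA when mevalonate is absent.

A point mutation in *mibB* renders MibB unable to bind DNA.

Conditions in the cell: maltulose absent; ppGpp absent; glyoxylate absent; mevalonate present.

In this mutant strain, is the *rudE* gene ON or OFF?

OFF

Mevalonate is present, so KulH is inactive.
Glyoxylate is absent, so CilJ is active.
Maltulose is absent, so DovL is inactive.
With repressor CilJ bound, *jalJ* is not transcribed.
So JalJ is not produced.
With no repressor bound, *fenV* is transcribed.
So FenV is produced and active.
MibB is non-functional in this strain, so it has no effect.
Required activator MibB is absent, so *dovR* is not transcribed.
So DovR is not produced.
With repressor FenV bound, *rudE* is not transcribed.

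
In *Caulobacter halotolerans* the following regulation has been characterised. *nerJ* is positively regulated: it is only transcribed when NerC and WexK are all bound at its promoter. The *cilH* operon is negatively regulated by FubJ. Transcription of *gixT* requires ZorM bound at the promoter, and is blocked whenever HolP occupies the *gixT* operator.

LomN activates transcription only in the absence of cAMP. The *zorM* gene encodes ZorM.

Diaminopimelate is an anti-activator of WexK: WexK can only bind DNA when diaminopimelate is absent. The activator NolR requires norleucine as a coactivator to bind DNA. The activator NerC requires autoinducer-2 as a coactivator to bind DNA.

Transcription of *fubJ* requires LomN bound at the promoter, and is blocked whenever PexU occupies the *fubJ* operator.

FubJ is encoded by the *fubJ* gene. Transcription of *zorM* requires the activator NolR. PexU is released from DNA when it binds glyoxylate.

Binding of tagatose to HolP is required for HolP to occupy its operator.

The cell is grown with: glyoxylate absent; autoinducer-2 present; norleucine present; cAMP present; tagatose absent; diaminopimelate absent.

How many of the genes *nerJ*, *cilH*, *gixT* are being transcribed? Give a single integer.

3

Autoinducer-2 is present, so NerC is active.
Diaminopimelate is absent, so WexK is active.
No repressor is bound and NerC and WexK are active, so *nerJ* is transcribed.
→ *nerJ* is ON.
cAMP is present, so LomN is inactive.
Glyoxylate is absent, so PexU is active.
With repressor PexU bound, *fubJ* is not transcribed.
So FubJ is not produced.
With no repressor bound, *cilH* is transcribed.
→ *cilH* is ON.
Tagatose is absent, so HolP is inactive.
Norleucine is present, so NolR is active.
No repressor is bound and NolR is active, so *zorM* is transcribed.
So ZorM is produced and active.
No repressor is bound and ZorM is active, so *gixT* is transcribed.
→ *gixT* is ON.
3 of the 3 genes are transcribed.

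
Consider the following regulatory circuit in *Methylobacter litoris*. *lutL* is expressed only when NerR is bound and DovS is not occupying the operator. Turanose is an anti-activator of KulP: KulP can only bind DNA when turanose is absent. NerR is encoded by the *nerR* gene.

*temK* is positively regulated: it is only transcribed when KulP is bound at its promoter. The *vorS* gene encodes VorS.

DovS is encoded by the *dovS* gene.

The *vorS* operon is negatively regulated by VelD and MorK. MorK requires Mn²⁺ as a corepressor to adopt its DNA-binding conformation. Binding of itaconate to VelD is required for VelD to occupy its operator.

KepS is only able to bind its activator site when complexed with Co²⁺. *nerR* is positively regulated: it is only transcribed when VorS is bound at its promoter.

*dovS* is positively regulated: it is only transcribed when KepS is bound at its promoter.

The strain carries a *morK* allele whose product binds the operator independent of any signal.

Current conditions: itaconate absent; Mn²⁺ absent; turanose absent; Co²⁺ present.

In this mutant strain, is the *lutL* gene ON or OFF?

OFF

Itaconate is absent, so VelD is inactive.
MorK is constitutively active in this strain.
With repressor MorK bound, *vorS* is not transcribed.
So VorS is not produced.
Required activator VorS is absent, so *nerR* is not transcribed.
So NerR is not produced.
Co²⁺ is present, so KepS is active.
No repressor is bound and KepS is active, so *dovS* is transcribed.
So DovS is produced and active.
With repressor DovS bound, *lutL* is not transcribed.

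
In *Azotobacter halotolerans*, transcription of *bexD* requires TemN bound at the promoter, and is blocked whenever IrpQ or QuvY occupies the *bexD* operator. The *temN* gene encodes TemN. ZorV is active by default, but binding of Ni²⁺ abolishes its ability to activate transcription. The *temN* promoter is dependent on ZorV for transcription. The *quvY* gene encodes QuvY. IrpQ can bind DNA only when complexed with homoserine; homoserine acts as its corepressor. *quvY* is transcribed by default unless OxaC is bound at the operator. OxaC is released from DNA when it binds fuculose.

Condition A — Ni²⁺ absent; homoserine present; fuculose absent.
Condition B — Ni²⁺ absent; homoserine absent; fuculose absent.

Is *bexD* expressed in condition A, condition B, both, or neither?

B only

Condition A:
Ni²⁺ is absent, so ZorV is active.
No repressor is bound and ZorV is active, so *temN* is transcribed.
So TemN is produced and active.
Homoserine is present, so IrpQ is active.
Fuculose is absent, so OxaC is active.
With repressor OxaC bound, *quvY* is not transcribed.
So QuvY is not produced.
With repressor IrpQ bound, *bexD* is not transcribed.
→ *bexD* is OFF in A.
Condition B:
Ni²⁺ is absent, so ZorV is active.
No repressor is bound and ZorV is active, so *temN* is transcribed.
So TemN is produced and active.
Homoserine is absent, so IrpQ is inactive.
Fuculose is absent, so OxaC is active.
With repressor OxaC bound, *quvY* is not transcribed.
So QuvY is not produced.
No repressor is bound and TemN is active, so *bexD* is transcribed.
→ *bexD* is ON in B.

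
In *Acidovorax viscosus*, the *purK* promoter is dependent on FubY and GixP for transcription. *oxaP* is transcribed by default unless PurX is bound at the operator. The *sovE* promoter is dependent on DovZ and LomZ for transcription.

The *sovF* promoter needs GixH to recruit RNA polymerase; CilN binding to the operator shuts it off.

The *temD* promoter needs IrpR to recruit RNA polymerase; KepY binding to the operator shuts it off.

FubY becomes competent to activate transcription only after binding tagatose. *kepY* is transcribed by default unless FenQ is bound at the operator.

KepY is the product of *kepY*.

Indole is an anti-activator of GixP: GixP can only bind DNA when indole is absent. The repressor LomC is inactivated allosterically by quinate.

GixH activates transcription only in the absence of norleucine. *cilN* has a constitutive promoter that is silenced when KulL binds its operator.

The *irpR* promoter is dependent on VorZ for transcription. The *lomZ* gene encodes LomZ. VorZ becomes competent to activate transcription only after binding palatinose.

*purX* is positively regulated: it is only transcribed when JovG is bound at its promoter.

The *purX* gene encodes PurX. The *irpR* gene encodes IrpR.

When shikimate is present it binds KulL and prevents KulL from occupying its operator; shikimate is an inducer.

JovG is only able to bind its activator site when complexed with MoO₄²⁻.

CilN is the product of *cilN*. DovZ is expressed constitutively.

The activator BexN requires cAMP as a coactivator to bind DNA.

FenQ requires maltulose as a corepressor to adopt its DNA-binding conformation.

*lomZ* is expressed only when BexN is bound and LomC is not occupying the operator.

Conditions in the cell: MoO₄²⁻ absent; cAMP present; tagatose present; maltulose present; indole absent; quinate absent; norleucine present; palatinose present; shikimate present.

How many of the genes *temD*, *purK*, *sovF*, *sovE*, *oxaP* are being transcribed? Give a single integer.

Maltulose is present, so FenQ is active.
With repressor FenQ bound, *kepY* is not transcribed.
So KepY is not produced.
Palatinose is present, so VorZ is active.
No repressor is bound and VorZ is active, so *irpR* is transcribed.
So IrpR is produced and active.
No repressor is bound and IrpR is active, so *temD* is transcribed.
→ *temD* is ON.
Tagatose is present, so FubY is active.
Indole is absent, so GixP is active.
No repressor is bound and FubY and GixP are active, so *purK* is transcribed.
→ *purK* is ON.
Shikimate is present, so KulL is inactive.
With no repressor bound, *cilN* is transcribed.
So CilN is produced and active.
Norleucine is present, so GixH is inactive.
With repressor CilN bound, *sovF* is not transcribed.
→ *sovF* is OFF.
DovZ is produced constitutively and is active.
Quinate is absent, so LomC is active.
cAMP is present, so BexN is active.
With repressor LomC bound, *lomZ* is not transcribed.
So LomZ is not produced.
Required activator LomZ is absent, so *sovE* is not transcribed.
→ *sovE* is OFF.
MoO₄²⁻ is absent, so JovG is inactive.
Required activator JovG is absent, so *purX* is not transcribed.
So PurX is not produced.
With no repressor bound, *oxaP* is transcribed.
→ *oxaP* is ON.
3 of the 5 genes are transcribed.

3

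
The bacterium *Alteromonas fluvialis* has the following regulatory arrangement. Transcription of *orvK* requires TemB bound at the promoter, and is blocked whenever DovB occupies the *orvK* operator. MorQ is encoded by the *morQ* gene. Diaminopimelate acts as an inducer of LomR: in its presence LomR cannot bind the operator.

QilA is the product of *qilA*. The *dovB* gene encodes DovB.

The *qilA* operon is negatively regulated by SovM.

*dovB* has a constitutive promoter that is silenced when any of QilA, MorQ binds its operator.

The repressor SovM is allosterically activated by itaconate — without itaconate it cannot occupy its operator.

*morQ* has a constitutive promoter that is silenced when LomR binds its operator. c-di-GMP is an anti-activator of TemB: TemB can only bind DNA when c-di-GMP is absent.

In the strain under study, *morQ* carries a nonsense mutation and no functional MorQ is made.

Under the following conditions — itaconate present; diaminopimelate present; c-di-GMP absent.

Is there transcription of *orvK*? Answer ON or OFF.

Itaconate is present, so SovM is active.
With repressor SovM bound, *qilA* is not transcribed.
So QilA is not produced.
MorQ is non-functional in this strain, so it has no effect.
With no repressor bound, *dovB* is transcribed.
So DovB is produced and active.
c-di-GMP is absent, so TemB is active.
With repressor DovB bound, *orvK* is not transcribed.

OFF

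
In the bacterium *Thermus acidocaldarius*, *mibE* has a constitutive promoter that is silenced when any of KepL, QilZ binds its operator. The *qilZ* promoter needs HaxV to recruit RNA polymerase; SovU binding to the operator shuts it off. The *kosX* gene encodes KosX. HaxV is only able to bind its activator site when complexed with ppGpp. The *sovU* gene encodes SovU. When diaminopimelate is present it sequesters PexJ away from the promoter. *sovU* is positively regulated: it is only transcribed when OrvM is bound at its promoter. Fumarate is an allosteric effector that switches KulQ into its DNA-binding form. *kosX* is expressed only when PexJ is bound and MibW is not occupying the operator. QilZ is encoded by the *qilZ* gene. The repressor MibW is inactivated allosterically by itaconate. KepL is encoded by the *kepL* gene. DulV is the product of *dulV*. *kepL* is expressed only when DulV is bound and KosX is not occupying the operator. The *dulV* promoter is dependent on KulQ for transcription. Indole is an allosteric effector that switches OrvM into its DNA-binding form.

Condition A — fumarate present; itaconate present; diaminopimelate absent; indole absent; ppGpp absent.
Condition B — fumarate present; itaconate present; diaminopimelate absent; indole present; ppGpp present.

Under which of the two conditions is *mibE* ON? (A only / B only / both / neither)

Condition A:
Fumarate is present, so KulQ is active.
No repressor is bound and KulQ is active, so *dulV* is transcribed.
So DulV is produced and active.
Itaconate is present, so MibW is inactive.
Diaminopimelate is absent, so PexJ is active.
No repressor is bound and PexJ is active, so *kosX* is transcribed.
So KosX is produced and active.
With repressor KosX bound, *kepL* is not transcribed.
So KepL is not produced.
Indole is absent, so OrvM is inactive.
Required activator OrvM is absent, so *sovU* is not transcribed.
So SovU is not produced.
ppGpp is absent, so HaxV is inactive.
Required activator HaxV is absent, so *qilZ* is not transcribed.
So QilZ is not produced.
With no repressor bound, *mibE* is transcribed.
→ *mibE* is ON in A.
Condition B:
Fumarate is present, so KulQ is active.
No repressor is bound and KulQ is active, so *dulV* is transcribed.
So DulV is produced and active.
Itaconate is present, so MibW is inactive.
Diaminopimelate is absent, so PexJ is active.
No repressor is bound and PexJ is active, so *kosX* is transcribed.
So KosX is produced and active.
With repressor KosX bound, *kepL* is not transcribed.
So KepL is not produced.
Indole is present, so OrvM is active.
No repressor is bound and OrvM is active, so *sovU* is transcribed.
So SovU is produced and active.
ppGpp is present, so HaxV is active.
With repressor SovU bound, *qilZ* is not transcribed.
So QilZ is not produced.
With no repressor bound, *mibE* is transcribed.
→ *mibE* is ON in B.

both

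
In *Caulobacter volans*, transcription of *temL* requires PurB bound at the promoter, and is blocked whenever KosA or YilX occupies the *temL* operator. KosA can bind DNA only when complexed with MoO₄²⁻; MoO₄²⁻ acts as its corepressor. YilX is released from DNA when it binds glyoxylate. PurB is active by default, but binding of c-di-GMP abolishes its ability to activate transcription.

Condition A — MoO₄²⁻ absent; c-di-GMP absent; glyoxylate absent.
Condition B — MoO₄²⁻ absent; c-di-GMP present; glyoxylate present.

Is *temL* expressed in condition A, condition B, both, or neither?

Condition A:
MoO₄²⁻ is absent, so KosA is inactive.
c-di-GMP is absent, so PurB is active.
Glyoxylate is absent, so YilX is active.
With repressor YilX bound, *temL* is not transcribed.
→ *temL* is OFF in A.
Condition B:
MoO₄²⁻ is absent, so KosA is inactive.
c-di-GMP is present, so PurB is inactive.
Glyoxylate is present, so YilX is inactive.
Required activator PurB is absent, so *temL* is not transcribed.
→ *temL* is OFF in B.

neither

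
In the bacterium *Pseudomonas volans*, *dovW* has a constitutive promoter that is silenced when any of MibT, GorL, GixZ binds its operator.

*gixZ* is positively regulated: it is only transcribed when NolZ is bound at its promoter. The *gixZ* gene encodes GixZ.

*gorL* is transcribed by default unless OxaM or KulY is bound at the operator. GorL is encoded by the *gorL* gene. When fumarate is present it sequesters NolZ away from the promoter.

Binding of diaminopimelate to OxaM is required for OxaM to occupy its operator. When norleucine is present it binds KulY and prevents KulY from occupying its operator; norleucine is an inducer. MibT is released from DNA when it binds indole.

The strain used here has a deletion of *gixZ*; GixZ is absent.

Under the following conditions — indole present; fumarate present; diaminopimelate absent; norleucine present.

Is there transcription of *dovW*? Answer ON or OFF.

Indole is present, so MibT is inactive.
Diaminopimelate is absent, so OxaM is inactive.
Norleucine is present, so KulY is inactive.
With no repressor bound, *gorL* is transcribed.
So GorL is produced and active.
GixZ is non-functional in this strain, so it has no effect.
With repressor GorL bound, *dovW* is not transcribed.

OFF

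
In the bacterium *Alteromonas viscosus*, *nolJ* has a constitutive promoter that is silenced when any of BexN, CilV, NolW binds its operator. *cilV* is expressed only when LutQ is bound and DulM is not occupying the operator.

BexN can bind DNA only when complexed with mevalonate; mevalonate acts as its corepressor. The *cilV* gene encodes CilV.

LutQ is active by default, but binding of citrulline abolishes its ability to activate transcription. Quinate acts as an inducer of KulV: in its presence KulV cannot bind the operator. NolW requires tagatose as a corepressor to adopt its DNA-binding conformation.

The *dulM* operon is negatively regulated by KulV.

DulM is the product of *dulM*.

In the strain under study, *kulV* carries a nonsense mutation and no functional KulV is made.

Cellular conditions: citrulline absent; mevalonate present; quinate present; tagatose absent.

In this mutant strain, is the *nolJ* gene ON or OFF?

Mevalonate is present, so BexN is active.
KulV is non-functional in this strain, so it has no effect.
With no repressor bound, *dulM* is transcribed.
So DulM is produced and active.
Citrulline is absent, so LutQ is active.
With repressor DulM bound, *cilV* is not transcribed.
So CilV is not produced.
Tagatose is absent, so NolW is inactive.
With repressor BexN bound, *nolJ* is not transcribed.

OFF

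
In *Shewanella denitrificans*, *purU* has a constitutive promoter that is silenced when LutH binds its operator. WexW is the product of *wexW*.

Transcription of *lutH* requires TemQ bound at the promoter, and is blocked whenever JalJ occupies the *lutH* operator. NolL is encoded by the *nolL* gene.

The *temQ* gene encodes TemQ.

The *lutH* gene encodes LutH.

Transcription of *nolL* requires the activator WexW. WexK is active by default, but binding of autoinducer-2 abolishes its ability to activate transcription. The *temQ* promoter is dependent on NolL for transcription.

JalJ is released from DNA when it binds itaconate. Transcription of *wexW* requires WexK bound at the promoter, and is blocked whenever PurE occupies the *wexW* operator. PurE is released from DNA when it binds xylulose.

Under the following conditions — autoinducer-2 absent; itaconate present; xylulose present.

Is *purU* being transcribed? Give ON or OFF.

Xylulose is present, so PurE is inactive.
Autoinducer-2 is absent, so WexK is active.
No repressor is bound and WexK is active, so *wexW* is transcribed.
So WexW is produced and active.
No repressor is bound and WexW is active, so *nolL* is transcribed.
So NolL is produced and active.
No repressor is bound and NolL is active, so *temQ* is transcribed.
So TemQ is produced and active.
Itaconate is present, so JalJ is inactive.
No repressor is bound and TemQ is active, so *lutH* is transcribed.
So LutH is produced and active.
With repressor LutH bound, *purU* is not transcribed.

OFF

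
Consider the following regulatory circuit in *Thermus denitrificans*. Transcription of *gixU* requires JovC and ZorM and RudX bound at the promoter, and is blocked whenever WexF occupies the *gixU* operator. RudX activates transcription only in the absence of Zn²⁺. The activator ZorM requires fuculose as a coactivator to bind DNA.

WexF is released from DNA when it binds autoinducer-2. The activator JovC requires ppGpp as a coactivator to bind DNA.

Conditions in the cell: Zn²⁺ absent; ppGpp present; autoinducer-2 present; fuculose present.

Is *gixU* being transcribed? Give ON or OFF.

ON

ppGpp is present, so JovC is active.
Autoinducer-2 is present, so WexF is inactive.
Fuculose is present, so ZorM is active.
Zn²⁺ is absent, so RudX is active.
No repressor is bound and JovC and ZorM and RudX are active, so *gixU* is transcribed.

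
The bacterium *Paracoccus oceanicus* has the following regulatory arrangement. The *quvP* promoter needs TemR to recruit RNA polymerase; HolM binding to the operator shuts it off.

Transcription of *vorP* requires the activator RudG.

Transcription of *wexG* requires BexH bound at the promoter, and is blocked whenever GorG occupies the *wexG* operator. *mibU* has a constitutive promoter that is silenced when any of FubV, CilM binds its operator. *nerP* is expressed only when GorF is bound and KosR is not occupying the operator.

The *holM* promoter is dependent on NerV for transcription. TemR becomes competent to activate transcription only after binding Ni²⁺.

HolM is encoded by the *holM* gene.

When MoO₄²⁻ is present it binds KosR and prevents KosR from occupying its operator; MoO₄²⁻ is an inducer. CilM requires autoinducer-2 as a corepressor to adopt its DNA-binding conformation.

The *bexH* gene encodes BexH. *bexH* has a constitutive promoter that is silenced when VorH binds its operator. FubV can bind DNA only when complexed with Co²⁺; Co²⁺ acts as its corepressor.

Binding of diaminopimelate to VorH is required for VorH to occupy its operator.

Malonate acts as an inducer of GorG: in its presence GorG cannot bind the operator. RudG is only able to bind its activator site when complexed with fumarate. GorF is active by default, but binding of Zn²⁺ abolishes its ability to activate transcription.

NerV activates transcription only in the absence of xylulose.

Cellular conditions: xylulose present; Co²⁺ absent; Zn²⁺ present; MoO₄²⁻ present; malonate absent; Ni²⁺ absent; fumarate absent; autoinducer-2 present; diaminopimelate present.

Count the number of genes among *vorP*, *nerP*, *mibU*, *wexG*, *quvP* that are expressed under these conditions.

Fumarate is absent, so RudG is inactive.
Required activator RudG is absent, so *vorP* is not transcribed.
→ *vorP* is OFF.
Zn²⁺ is present, so GorF is inactive.
MoO₄²⁻ is present, so KosR is inactive.
Required activator GorF is absent, so *nerP* is not transcribed.
→ *nerP* is OFF.
Co²⁺ is absent, so FubV is inactive.
Autoinducer-2 is present, so CilM is active.
With repressor CilM bound, *mibU* is not transcribed.
→ *mibU* is OFF.
Diaminopimelate is present, so VorH is active.
With repressor VorH bound, *bexH* is not transcribed.
So BexH is not produced.
Malonate is absent, so GorG is active.
With repressor GorG bound, *wexG* is not transcribed.
→ *wexG* is OFF.
Xylulose is present, so NerV is inactive.
Required activator NerV is absent, so *holM* is not transcribed.
So HolM is not produced.
Ni²⁺ is absent, so TemR is inactive.
Required activator TemR is absent, so *quvP* is not transcribed.
→ *quvP* is OFF.
0 of the 5 genes are transcribed.

0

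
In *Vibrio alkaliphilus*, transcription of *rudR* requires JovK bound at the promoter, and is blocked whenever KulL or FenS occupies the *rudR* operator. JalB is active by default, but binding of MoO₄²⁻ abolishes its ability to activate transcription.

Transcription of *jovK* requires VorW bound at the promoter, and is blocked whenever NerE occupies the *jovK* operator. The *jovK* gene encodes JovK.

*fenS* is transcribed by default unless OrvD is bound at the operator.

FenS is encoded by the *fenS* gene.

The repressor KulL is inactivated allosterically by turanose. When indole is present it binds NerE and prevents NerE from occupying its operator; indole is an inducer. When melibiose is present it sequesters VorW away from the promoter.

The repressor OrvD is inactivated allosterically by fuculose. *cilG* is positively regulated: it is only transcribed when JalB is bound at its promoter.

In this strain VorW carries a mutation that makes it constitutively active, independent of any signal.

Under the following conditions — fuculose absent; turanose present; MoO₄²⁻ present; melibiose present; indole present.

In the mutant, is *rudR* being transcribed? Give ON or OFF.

Turanose is present, so KulL is inactive.
VorW is constitutively active in this strain.
Indole is present, so NerE is inactive.
No repressor is bound and VorW is active, so *jovK* is transcribed.
So JovK is produced and active.
Fuculose is absent, so OrvD is active.
With repressor OrvD bound, *fenS* is not transcribed.
So FenS is not produced.
No repressor is bound and JovK is active, so *rudR* is transcribed.

ON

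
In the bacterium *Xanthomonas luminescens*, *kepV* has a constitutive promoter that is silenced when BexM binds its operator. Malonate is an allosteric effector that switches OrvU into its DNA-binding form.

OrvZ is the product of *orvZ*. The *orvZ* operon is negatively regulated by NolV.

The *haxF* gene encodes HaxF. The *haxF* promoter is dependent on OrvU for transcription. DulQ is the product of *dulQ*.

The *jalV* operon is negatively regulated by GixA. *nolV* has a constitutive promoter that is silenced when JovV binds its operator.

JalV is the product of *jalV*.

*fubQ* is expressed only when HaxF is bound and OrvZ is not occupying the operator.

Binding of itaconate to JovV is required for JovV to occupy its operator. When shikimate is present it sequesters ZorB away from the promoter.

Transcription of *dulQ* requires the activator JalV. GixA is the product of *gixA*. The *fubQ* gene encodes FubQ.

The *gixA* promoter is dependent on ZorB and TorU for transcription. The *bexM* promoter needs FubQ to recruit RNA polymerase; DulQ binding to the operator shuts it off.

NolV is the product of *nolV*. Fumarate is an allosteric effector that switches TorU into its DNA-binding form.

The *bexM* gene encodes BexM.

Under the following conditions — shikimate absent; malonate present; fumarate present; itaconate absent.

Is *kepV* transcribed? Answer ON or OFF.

Shikimate is absent, so ZorB is active.
Fumarate is present, so TorU is active.
No repressor is bound and ZorB and TorU are active, so *gixA* is transcribed.
So GixA is produced and active.
With repressor GixA bound, *jalV* is not transcribed.
So JalV is not produced.
Required activator JalV is absent, so *dulQ* is not transcribed.
So DulQ is not produced.
Itaconate is absent, so JovV is inactive.
With no repressor bound, *nolV* is transcribed.
So NolV is produced and active.
With repressor NolV bound, *orvZ* is not transcribed.
So OrvZ is not produced.
Malonate is present, so OrvU is active.
No repressor is bound and OrvU is active, so *haxF* is transcribed.
So HaxF is produced and active.
No repressor is bound and HaxF is active, so *fubQ* is transcribed.
So FubQ is produced and active.
No repressor is bound and FubQ is active, so *bexM* is transcribed.
So BexM is produced and active.
With repressor BexM bound, *kepV* is not transcribed.

OFF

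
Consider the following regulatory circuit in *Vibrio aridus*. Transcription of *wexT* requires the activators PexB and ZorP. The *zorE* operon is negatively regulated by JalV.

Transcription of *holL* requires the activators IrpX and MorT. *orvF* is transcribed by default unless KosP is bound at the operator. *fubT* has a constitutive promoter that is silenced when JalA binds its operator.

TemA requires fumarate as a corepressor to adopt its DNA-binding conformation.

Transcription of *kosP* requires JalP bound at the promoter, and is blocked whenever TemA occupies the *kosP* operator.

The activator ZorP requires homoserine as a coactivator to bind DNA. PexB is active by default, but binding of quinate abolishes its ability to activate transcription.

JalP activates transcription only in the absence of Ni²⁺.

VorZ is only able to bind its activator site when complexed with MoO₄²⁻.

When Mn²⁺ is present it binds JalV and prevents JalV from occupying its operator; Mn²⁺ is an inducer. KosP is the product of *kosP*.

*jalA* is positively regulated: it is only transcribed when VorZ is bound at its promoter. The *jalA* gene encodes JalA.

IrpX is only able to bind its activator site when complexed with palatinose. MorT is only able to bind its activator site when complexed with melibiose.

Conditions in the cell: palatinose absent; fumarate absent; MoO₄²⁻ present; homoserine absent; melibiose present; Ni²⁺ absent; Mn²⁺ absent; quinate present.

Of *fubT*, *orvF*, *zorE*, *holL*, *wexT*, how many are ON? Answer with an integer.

MoO₄²⁻ is present, so VorZ is active.
No repressor is bound and VorZ is active, so *jalA* is transcribed.
So JalA is produced and active.
With repressor JalA bound, *fubT* is not transcribed.
→ *fubT* is OFF.
Ni²⁺ is absent, so JalP is active.
Fumarate is absent, so TemA is inactive.
No repressor is bound and JalP is active, so *kosP* is transcribed.
So KosP is produced and active.
With repressor KosP bound, *orvF* is not transcribed.
→ *orvF* is OFF.
Mn²⁺ is absent, so JalV is active.
With repressor JalV bound, *zorE* is not transcribed.
→ *zorE* is OFF.
Palatinose is absent, so IrpX is inactive.
Melibiose is present, so MorT is active.
Required activator IrpX is absent, so *holL* is not transcribed.
→ *holL* is OFF.
Quinate is present, so PexB is inactive.
Homoserine is absent, so ZorP is inactive.
Required activator PexB is absent, so *wexT* is not transcribed.
→ *wexT* is OFF.
0 of the 5 genes are transcribed.

0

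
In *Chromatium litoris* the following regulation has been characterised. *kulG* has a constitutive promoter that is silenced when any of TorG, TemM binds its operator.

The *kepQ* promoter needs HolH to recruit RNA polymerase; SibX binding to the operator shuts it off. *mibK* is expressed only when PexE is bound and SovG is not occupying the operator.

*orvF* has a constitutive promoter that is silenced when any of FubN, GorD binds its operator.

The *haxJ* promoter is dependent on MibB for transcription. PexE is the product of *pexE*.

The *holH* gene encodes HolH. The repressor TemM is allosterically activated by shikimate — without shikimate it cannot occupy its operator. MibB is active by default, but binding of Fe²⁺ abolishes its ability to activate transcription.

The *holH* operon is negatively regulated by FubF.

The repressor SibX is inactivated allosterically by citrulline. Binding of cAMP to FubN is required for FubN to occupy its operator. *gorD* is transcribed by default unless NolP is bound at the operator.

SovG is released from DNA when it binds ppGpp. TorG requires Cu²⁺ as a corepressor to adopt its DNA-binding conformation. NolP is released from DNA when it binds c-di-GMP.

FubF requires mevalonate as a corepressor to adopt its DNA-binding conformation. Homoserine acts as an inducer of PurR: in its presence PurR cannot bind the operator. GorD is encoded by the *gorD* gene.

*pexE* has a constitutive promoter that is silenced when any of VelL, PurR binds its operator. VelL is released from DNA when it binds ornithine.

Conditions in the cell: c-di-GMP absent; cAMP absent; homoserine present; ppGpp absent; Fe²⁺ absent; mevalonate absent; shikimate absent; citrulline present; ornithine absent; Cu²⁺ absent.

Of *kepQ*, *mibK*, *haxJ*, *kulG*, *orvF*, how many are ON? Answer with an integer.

4

Mevalonate is absent, so FubF is inactive.
With no repressor bound, *holH* is transcribed.
So HolH is produced and active.
Citrulline is present, so SibX is inactive.
No repressor is bound and HolH is active, so *kepQ* is transcribed.
→ *kepQ* is ON.
ppGpp is absent, so SovG is active.
Ornithine is absent, so VelL is active.
Homoserine is present, so PurR is inactive.
With repressor VelL bound, *pexE* is not transcribed.
So PexE is not produced.
With repressor SovG bound, *mibK* is not transcribed.
→ *mibK* is OFF.
Fe²⁺ is absent, so MibB is active.
No repressor is bound and MibB is active, so *haxJ* is transcribed.
→ *haxJ* is ON.
Cu²⁺ is absent, so TorG is inactive.
Shikimate is absent, so TemM is inactive.
With no repressor bound, *kulG* is transcribed.
→ *kulG* is ON.
cAMP is absent, so FubN is inactive.
c-di-GMP is absent, so NolP is active.
With repressor NolP bound, *gorD* is not transcribed.
So GorD is not produced.
With no repressor bound, *orvF* is transcribed.
→ *orvF* is ON.
4 of the 5 genes are transcribed.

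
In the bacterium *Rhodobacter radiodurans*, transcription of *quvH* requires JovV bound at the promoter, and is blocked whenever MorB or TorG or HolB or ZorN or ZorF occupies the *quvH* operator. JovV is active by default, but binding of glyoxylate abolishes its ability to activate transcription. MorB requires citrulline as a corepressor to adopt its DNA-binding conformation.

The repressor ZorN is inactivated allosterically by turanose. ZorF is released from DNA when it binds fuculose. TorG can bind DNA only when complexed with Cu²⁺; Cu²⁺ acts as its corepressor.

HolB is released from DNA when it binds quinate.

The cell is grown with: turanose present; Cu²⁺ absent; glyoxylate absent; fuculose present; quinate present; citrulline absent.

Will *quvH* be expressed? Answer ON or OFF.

ON

Citrulline is absent, so MorB is inactive.
Cu²⁺ is absent, so TorG is inactive.
Quinate is present, so HolB is inactive.
Turanose is present, so ZorN is inactive.
Fuculose is present, so ZorF is inactive.
Glyoxylate is absent, so JovV is active.
No repressor is bound and JovV is active, so *quvH* is transcribed.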